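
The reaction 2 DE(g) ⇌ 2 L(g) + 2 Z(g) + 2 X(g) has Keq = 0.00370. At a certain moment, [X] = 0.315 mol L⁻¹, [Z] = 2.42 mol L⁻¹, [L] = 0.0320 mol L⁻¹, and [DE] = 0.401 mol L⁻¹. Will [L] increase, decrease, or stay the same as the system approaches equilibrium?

stay the same

Q = [L]²·[Z]²·[X]² / [DE]² = (0.0320)²·(2.42)²·(0.315)² / (0.401)² = 0.00370
Q = 0.00370 = Keq; the system is at equilibrium.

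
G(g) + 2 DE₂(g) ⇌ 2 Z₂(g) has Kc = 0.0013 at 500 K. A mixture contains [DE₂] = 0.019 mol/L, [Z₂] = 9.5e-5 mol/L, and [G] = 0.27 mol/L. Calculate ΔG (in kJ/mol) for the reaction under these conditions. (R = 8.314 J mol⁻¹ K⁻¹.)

Qc = [Z₂]² / ([G]·[DE₂]²) = (9.5e-5)² / ((0.27)·(0.019)²) = 9.26e-5
ΔG = RT ln(Qc/Kc) = (8.314 J mol⁻¹ K⁻¹)(500 K) × ln(9.26e-5/0.0013)
   = (4.157 kJ/mol)(-2.642) = -11.0 kJ/mol
ΔG < 0, so the forward reaction is spontaneous (proceeds forward).

ΔG = -11.0 kJ/mol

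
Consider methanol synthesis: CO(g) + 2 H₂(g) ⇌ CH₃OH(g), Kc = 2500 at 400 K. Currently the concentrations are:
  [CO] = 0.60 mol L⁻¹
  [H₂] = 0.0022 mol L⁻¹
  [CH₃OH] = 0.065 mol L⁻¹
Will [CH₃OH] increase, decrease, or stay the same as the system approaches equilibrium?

decrease

Qc = [CH₃OH] / ([CO]·[H₂]²) = (0.065) / ((0.60)·(0.0022)²) = 22000
Qc = 22000 > Kc = 2500: net reverse reaction.
CH₃OH is a product, so it decreases.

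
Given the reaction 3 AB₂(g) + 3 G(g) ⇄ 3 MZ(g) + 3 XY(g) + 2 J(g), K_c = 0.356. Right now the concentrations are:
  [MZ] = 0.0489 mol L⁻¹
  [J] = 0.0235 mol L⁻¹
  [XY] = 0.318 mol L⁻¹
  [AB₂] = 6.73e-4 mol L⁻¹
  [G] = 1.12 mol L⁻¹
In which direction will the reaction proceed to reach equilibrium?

in the reverse direction

Q_c = [MZ]³·[XY]³·[J]² / ([AB₂]³·[G]³) = (0.0489)³·(0.318)³·(0.0235)² / ((6.73e-4)³·(1.12)³) = 4.85
Q_c = 4.85 > K_c = 0.356, so the reverse reaction proceeds.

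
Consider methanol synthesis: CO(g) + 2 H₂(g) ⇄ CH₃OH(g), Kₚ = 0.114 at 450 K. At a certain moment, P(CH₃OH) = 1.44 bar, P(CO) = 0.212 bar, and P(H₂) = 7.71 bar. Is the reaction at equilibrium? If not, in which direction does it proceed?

at equilibrium

Qₚ = P(CH₃OH) / (P(CO)·P(H₂)²) = (1.44) / ((0.212)·(7.71)²) = 0.114
Qₚ = 0.114 = Kₚ, so the system is already at equilibrium.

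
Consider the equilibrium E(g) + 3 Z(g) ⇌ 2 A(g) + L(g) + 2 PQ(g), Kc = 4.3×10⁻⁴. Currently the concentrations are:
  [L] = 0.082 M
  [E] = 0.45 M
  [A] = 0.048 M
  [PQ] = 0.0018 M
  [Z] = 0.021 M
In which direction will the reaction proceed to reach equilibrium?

in the forward direction

Qc = [A]²·[L]·[PQ]² / ([E]·[Z]³) = (0.048)²·(0.082)·(0.0018)² / ((0.45)·(0.021)³) = 1.5×10⁻⁴
Qc = 1.5×10⁻⁴ < Kc = 4.3×10⁻⁴, so the forward reaction proceeds.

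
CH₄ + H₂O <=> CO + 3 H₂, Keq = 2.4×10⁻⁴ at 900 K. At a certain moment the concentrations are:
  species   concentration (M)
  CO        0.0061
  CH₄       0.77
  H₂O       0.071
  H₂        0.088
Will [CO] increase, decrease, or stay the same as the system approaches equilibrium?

Q = [CO]·[H₂]³ / ([CH₄]·[H₂O]) = (0.0061)·(0.088)³ / ((0.77)·(0.071)) = 7.6×10⁻⁵
Q = 7.6×10⁻⁵ < Keq = 2.4×10⁻⁴: net forward reaction.
CO is a product, so it increases.

increase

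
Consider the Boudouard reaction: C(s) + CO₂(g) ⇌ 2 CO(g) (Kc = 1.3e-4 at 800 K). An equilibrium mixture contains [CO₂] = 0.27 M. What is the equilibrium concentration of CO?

(C is a pure solid — omitted from Kc.)
At equilibrium, Kc = [CO]² / [CO₂] = 1.3e-4.
([CO])² / (0.27) = 1.3e-4
[CO]² = 3.51e-5 ⇒ [CO] = 0.0059 M

[CO] = 0.0059 M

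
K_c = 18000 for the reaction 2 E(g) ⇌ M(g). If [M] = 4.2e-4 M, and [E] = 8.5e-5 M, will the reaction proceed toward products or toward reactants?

to the left

Q_c = [M] / [E]² = (4.2e-4) / (8.5e-5)² = 58000
Q_c = 58000 > K_c = 18000, so the reverse reaction proceeds.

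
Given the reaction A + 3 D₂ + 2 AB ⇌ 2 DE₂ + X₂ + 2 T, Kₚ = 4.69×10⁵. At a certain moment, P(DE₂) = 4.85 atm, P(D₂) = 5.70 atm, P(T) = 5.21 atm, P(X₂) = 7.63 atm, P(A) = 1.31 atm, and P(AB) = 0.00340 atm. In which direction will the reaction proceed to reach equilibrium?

in the reverse direction

Qₚ = P(DE₂)²·P(X₂)·P(T)² / (P(A)·P(D₂)³·P(AB)²) = (4.85)²·(7.63)·(5.21)² / ((1.31)·(5.70)³·(0.00340)²) = 1.74×10⁶
Qₚ = 1.74×10⁶ > Kₚ = 4.69×10⁵, so the reverse reaction proceeds.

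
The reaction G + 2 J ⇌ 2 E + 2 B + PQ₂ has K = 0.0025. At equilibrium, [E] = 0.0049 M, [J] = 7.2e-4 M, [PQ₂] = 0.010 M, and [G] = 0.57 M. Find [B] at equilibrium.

At equilibrium, K = [E]²·[B]²·[PQ₂] / ([G]·[J]²) = 0.0025.
(0.0049)²·([B])²·(0.010) / ((0.57)·(7.2e-4)²) = 0.0025
[B]² = 0.00308 ⇒ [B] = 0.055 M

[B] = 0.055 M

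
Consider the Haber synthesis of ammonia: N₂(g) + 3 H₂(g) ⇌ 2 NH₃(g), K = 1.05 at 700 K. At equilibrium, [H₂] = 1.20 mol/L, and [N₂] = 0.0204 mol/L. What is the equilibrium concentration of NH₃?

[NH₃] = 0.192 mol/L

At equilibrium, K = [NH₃]² / ([N₂]·[H₂]³) = 1.05.
([NH₃])² / ((0.0204)·(1.20)³) = 1.05
[NH₃]² = 0.0370 ⇒ [NH₃] = 0.192 mol/L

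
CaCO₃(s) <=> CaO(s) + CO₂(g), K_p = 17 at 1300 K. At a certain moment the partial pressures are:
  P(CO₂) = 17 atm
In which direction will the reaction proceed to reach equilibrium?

(CaCO₃, CaO are pure solids — omitted from Q_p.)
Q_p = P(CO₂) = 17
Q_p = 17 = K_p, so the system is already at equilibrium.

at equilibrium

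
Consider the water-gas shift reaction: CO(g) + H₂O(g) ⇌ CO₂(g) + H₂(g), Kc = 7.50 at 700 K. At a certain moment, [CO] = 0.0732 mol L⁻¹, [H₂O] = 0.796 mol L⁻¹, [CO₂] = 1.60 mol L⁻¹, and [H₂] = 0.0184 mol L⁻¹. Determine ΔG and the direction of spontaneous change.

ΔG = -15.7 kJ/mol; the forward reaction is spontaneous

Qc = [CO₂]·[H₂] / ([CO]·[H₂O]) = (1.60)·(0.0184) / ((0.0732)·(0.796)) = 0.505
ΔG = RT ln(Qc/Kc) = (8.314 J mol⁻¹ K⁻¹)(700 K) × ln(0.505/7.50)
   = (5.820 kJ/mol)(-2.698) = -15.7 kJ/mol
ΔG < 0, so the forward reaction is spontaneous (proceeds forward).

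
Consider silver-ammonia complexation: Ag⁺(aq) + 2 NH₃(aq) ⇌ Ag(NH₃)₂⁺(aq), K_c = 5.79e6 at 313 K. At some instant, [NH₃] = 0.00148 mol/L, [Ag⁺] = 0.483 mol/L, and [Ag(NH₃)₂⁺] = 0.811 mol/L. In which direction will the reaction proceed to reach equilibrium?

Q_c = [Ag(NH₃)₂⁺] / ([Ag⁺]·[NH₃]²) = (0.811) / ((0.483)·(0.00148)²) = 7.67e5
Q_c = 7.67e5 < K_c = 5.79e6, so the forward reaction proceeds.

toward products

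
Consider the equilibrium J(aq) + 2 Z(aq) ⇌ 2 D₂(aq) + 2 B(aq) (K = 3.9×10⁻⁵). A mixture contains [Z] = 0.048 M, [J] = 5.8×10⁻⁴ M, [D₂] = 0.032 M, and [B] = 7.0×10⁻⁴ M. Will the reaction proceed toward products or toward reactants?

toward reactants

Q = [D₂]²·[B]² / ([J]·[Z]²) = (0.032)²·(7.0×10⁻⁴)² / ((5.8×10⁻⁴)·(0.048)²) = 3.8×10⁻⁴
Q = 3.8×10⁻⁴ > K = 3.9×10⁻⁵, so the reverse reaction proceeds.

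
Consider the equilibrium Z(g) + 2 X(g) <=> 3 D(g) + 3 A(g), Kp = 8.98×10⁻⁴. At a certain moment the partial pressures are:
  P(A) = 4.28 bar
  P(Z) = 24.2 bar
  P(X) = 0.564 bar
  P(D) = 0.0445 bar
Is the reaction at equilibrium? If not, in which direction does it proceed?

Qp = P(D)³·P(A)³ / (P(Z)·P(X)²) = (0.0445)³·(4.28)³ / ((24.2)·(0.564)²) = 8.98×10⁻⁴
Qp = 8.98×10⁻⁴ = Kp, so the system is already at equilibrium.

at equilibrium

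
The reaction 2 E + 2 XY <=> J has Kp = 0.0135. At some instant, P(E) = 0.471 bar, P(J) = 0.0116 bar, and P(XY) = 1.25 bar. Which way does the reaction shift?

to the left

Qp = P(J) / (P(E)²·P(XY)²) = (0.0116) / ((0.471)²·(1.25)²) = 0.0335
Qp = 0.0335 > Kp = 0.0135, so the reverse reaction proceeds.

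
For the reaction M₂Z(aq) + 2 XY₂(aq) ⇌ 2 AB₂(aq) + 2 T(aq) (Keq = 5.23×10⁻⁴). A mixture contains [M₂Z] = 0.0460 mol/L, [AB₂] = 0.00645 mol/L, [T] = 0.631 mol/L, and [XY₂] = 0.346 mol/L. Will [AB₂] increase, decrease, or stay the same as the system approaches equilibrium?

Q = [AB₂]²·[T]² / ([M₂Z]·[XY₂]²) = (0.00645)²·(0.631)² / ((0.0460)·(0.346)²) = 0.00301
Q = 0.00301 > Keq = 5.23×10⁻⁴: net reverse reaction.
AB₂ is a product, so it decreases.

decrease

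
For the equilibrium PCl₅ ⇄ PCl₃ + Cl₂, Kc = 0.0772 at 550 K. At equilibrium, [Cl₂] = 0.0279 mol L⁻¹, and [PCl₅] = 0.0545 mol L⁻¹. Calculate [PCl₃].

[PCl₃] = 0.151 mol L⁻¹

At equilibrium, Kc = [PCl₃]·[Cl₂] / [PCl₅] = 0.0772.
([PCl₃])·(0.0279) / (0.0545) = 0.0772
[PCl₃] = 0.151 mol L⁻¹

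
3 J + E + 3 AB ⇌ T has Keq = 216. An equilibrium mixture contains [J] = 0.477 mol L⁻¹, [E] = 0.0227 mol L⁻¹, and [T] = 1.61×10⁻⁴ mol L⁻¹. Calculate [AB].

[AB] = 0.0671 mol L⁻¹

At equilibrium, Keq = [T] / ([J]³·[E]·[AB]³) = 216.
(1.61×10⁻⁴) / ((0.477)³·(0.0227)·([AB])³) = 216
[AB]³ = 3.03×10⁻⁴ ⇒ [AB] = 0.0671 mol L⁻¹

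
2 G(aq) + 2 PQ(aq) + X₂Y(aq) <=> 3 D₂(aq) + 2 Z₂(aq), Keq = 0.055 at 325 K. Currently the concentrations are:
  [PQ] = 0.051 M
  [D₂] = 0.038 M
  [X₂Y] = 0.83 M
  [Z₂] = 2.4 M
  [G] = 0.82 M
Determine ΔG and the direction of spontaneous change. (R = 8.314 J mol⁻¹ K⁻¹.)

Q = [D₂]³·[Z₂]² / ([G]²·[PQ]²·[X₂Y]) = (0.038)³·(2.4)² / ((0.82)²·(0.051)²·(0.83)) = 0.218
ΔG = RT ln(Q/Keq) = (8.314 J mol⁻¹ K⁻¹)(325 K) × ln(0.218/0.055)
   = (2.702 kJ/mol)(1.377) = 3.72 kJ/mol
ΔG > 0, so the forward reaction is non-spontaneous (proceeds in reverse).

ΔG = 3.72 kJ/mol; the forward reaction is non-spontaneous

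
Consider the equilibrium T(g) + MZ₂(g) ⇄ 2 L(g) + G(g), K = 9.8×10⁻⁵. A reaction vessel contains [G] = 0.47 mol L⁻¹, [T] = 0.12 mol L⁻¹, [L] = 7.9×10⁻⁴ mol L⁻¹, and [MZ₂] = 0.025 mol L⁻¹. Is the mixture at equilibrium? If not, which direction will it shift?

Q = [L]²·[G] / ([T]·[MZ₂]) = (7.9×10⁻⁴)²·(0.47) / ((0.12)·(0.025)) = 9.8×10⁻⁵
Q = 9.8×10⁻⁵ = K; the system is at equilibrium.

yes, at equilibrium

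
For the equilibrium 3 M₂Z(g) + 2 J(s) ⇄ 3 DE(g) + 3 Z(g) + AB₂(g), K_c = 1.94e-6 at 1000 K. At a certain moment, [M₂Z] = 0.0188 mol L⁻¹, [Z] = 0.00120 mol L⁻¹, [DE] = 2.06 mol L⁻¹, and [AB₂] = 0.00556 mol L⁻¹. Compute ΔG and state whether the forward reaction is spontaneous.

ΔG = 15.6 kJ/mol; the forward reaction is non-spontaneous

(J is a pure solid — omitted from Q_c.)
Q_c = [DE]³·[Z]³·[AB₂] / [M₂Z]³ = (2.06)³·(0.00120)³·(0.00556) / (0.0188)³ = 1.26e-5
ΔG = RT ln(Q_c/K_c) = (8.314 J mol⁻¹ K⁻¹)(1000 K) × ln(1.26e-5/1.94e-6)
   = (8.314 kJ/mol)(1.871) = 15.6 kJ/mol
ΔG > 0, so the forward reaction is non-spontaneous (proceeds in reverse).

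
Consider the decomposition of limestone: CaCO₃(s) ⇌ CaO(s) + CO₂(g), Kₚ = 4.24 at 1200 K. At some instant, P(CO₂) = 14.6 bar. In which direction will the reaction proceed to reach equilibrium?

reverse (toward reactants)

(CaCO₃, CaO are pure solids — omitted from Qₚ.)
Qₚ = P(CO₂) = 14.6
Qₚ = 14.6 > Kₚ = 4.24, so the reverse reaction proceeds.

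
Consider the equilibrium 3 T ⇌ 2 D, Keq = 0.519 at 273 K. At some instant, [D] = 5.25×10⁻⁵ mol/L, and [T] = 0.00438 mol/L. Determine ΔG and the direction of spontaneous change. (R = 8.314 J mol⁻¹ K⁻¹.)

ΔG = -6.27 kJ/mol; the forward reaction is spontaneous

Q = [D]² / [T]³ = (5.25×10⁻⁵)² / (0.00438)³ = 0.0328
ΔG = RT ln(Q/Keq) = (8.314 J mol⁻¹ K⁻¹)(273 K) × ln(0.0328/0.519)
   = (2.270 kJ/mol)(-2.761) = -6.27 kJ/mol
ΔG < 0, so the forward reaction is spontaneous (proceeds forward).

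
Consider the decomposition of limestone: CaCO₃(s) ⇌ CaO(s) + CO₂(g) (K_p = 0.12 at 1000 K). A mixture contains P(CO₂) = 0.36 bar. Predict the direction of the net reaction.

to the left

(CaCO₃, CaO are pure solids — omitted from Q_p.)
Q_p = P(CO₂) = 0.36
Q_p = 0.36 > K_p = 0.12, so the reverse reaction proceeds.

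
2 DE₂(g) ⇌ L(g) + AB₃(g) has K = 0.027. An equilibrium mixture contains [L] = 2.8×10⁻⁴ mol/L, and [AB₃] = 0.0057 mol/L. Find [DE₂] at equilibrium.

[DE₂] = 0.0077 mol/L

At equilibrium, K = [L]·[AB₃] / [DE₂]² = 0.027.
(2.8×10⁻⁴)·(0.0057) / ([DE₂])² = 0.027
[DE₂]² = 5.91×10⁻⁵ ⇒ [DE₂] = 0.0077 mol/L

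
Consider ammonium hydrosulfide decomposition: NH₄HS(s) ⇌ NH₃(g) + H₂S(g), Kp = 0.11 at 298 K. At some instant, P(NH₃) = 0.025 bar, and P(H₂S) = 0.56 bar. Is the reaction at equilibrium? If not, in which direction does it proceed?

forward (toward products)

(NH₄HS is a pure solid — omitted from Qp.)
Qp = P(NH₃)·P(H₂S) = (0.025)·(0.56) = 0.014
Qp = 0.014 < Kp = 0.11, so the forward reaction proceeds.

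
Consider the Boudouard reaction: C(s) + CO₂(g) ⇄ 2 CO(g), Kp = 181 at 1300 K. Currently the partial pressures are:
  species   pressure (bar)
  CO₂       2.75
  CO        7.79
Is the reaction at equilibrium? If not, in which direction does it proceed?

to the right

(C is a pure solid — omitted from Qp.)
Qp = P(CO)² / P(CO₂) = (7.79)² / (2.75) = 22.1
Qp = 22.1 < Kp = 181, so the forward reaction proceeds.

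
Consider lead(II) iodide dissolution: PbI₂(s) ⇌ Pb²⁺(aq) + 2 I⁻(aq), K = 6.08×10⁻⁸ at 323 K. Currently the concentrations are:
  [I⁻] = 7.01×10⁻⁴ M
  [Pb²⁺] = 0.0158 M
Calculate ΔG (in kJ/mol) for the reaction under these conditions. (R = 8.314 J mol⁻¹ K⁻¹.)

(PbI₂ is a pure solid — omitted from Q.)
Q = [Pb²⁺]·[I⁻]² = (0.0158)·(7.01×10⁻⁴)² = 7.76×10⁻⁹
ΔG = RT ln(Q/K) = (8.314 J mol⁻¹ K⁻¹)(323 K) × ln(7.76×10⁻⁹/6.08×10⁻⁸)
   = (2.685 kJ/mol)(-2.059) = -5.53 kJ/mol
ΔG < 0, so the forward reaction is spontaneous (proceeds forward).

ΔG = -5.53 kJ/mol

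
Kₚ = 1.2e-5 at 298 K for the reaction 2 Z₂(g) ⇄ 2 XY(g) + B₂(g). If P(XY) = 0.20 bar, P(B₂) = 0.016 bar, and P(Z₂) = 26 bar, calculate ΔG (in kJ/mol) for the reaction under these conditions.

ΔG = -6.29 kJ/mol

Qₚ = P(XY)²·P(B₂) / P(Z₂)² = (0.20)²·(0.016) / (26)² = 9.47e-7
ΔG = RT ln(Qₚ/Kₚ) = (8.314 J mol⁻¹ K⁻¹)(298 K) × ln(9.47e-7/1.2e-5)
   = (2.478 kJ/mol)(-2.539) = -6.29 kJ/mol
ΔG < 0, so the forward reaction is spontaneous (proceeds forward).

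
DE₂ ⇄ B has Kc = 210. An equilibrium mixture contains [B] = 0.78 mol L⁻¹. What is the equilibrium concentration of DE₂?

[DE₂] = 0.0037 mol L⁻¹

At equilibrium, Kc = [B] / [DE₂] = 210.
(0.78) / ([DE₂]) = 210
[DE₂] = 0.00371 = 0.0037 mol L⁻¹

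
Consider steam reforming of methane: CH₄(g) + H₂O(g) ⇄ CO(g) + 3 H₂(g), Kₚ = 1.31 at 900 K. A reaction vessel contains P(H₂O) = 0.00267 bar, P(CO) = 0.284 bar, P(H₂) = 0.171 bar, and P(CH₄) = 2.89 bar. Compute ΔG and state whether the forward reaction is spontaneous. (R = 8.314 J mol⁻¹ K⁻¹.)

Qₚ = P(CO)·P(H₂)³ / (P(CH₄)·P(H₂O)) = (0.284)·(0.171)³ / ((2.89)·(0.00267)) = 0.184
ΔG = RT ln(Qₚ/Kₚ) = (8.314 J mol⁻¹ K⁻¹)(900 K) × ln(0.184/1.31)
   = (7.483 kJ/mol)(-1.963) = -14.7 kJ/mol
ΔG < 0, so the forward reaction is spontaneous (proceeds forward).

ΔG = -14.7 kJ/mol; the forward reaction is spontaneous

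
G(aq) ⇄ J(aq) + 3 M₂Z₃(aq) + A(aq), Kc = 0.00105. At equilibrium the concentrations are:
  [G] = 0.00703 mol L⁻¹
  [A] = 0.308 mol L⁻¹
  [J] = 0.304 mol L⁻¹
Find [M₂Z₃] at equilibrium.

[M₂Z₃] = 0.0429 mol L⁻¹

At equilibrium, Kc = [J]·[M₂Z₃]³·[A] / [G] = 0.00105.
(0.304)·([M₂Z₃])³·(0.308) / (0.00703) = 0.00105
[M₂Z₃]³ = 7.88×10⁻⁵ ⇒ [M₂Z₃] = 0.0429 mol L⁻¹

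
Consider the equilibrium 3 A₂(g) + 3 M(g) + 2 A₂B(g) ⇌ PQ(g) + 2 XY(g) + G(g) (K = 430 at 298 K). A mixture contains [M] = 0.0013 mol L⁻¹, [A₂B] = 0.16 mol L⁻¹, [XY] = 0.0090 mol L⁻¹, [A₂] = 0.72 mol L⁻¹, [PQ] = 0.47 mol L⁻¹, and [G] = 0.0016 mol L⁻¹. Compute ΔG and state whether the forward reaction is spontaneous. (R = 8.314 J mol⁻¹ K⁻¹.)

Q = [PQ]·[XY]²·[G] / ([A₂]³·[M]³·[A₂B]²) = (0.47)·(0.0090)²·(0.0016) / ((0.72)³·(0.0013)³·(0.16)²) = 2900
ΔG = RT ln(Q/K) = (8.314 J mol⁻¹ K⁻¹)(298 K) × ln(2900/430)
   = (2.478 kJ/mol)(1.909) = 4.73 kJ/mol
ΔG > 0, so the forward reaction is non-spontaneous (proceeds in reverse).

ΔG = 4.73 kJ/mol; the forward reaction is non-spontaneous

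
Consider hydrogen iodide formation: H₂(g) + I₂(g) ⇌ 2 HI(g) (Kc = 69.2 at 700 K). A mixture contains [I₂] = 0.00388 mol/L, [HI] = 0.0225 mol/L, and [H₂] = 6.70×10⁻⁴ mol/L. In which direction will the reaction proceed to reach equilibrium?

reverse (toward reactants)

Qc = [HI]² / ([H₂]·[I₂]) = (0.0225)² / ((6.70×10⁻⁴)·(0.00388)) = 195
Qc = 195 > Kc = 69.2, so the reverse reaction proceeds.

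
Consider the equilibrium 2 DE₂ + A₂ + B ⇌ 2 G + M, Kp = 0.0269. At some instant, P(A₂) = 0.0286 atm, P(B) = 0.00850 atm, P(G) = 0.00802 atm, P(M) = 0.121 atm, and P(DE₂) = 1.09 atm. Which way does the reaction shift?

no net change (already at equilibrium)

Qp = P(G)²·P(M) / (P(DE₂)²·P(A₂)·P(B)) = (0.00802)²·(0.121) / ((1.09)²·(0.0286)·(0.00850)) = 0.0269
Qp = 0.0269 = Kp, so the system is already at equilibrium.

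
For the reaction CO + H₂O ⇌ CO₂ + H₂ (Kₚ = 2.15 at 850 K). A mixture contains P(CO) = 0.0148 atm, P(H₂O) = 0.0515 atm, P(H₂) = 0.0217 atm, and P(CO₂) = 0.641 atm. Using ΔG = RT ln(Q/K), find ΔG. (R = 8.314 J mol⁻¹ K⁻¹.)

Qₚ = P(CO₂)·P(H₂) / (P(CO)·P(H₂O)) = (0.641)·(0.0217) / ((0.0148)·(0.0515)) = 18.2
ΔG = RT ln(Qₚ/Kₚ) = (8.314 J mol⁻¹ K⁻¹)(850 K) × ln(18.2/2.15)
   = (7.067 kJ/mol)(2.136) = 15.1 kJ/mol
ΔG > 0, so the forward reaction is non-spontaneous (proceeds in reverse).

ΔG = 15.1 kJ/mol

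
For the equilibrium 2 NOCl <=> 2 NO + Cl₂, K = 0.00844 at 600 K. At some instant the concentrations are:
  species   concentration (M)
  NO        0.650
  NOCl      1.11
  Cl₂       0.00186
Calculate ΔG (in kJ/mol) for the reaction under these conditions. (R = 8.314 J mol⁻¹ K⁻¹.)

Q = [NO]²·[Cl₂] / [NOCl]² = (0.650)²·(0.00186) / (1.11)² = 6.38e-4
ΔG = RT ln(Q/K) = (8.314 J mol⁻¹ K⁻¹)(600 K) × ln(6.38e-4/0.00844)
   = (4.988 kJ/mol)(-2.582) = -12.9 kJ/mol
ΔG < 0, so the forward reaction is spontaneous (proceeds forward).

ΔG = -12.9 kJ/mol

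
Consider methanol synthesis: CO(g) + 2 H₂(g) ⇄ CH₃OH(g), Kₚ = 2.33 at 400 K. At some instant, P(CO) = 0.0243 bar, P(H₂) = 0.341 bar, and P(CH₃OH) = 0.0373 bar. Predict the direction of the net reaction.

Qₚ = P(CH₃OH) / (P(CO)·P(H₂)²) = (0.0373) / ((0.0243)·(0.341)²) = 13.2
Qₚ = 13.2 > Kₚ = 2.33, so the reverse reaction proceeds.

reverse (toward reactants)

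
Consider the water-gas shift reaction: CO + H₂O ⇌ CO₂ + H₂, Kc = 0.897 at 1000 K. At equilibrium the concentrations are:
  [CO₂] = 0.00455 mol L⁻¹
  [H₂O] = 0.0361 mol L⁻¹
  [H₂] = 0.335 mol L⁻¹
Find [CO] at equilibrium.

At equilibrium, Kc = [CO₂]·[H₂] / ([CO]·[H₂O]) = 0.897.
(0.00455)·(0.335) / (([CO])·(0.0361)) = 0.897
[CO] = 0.0471 mol L⁻¹

[CO] = 0.0471 mol L⁻¹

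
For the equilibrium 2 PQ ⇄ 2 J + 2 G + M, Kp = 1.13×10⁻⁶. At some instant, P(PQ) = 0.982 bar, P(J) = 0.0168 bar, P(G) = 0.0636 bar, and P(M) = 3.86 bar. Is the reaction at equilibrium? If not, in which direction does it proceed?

to the left

Qp = P(J)²·P(G)²·P(M) / P(PQ)² = (0.0168)²·(0.0636)²·(3.86) / (0.982)² = 4.57×10⁻⁶
Qp = 4.57×10⁻⁶ > Kp = 1.13×10⁻⁶, so the reverse reaction proceeds.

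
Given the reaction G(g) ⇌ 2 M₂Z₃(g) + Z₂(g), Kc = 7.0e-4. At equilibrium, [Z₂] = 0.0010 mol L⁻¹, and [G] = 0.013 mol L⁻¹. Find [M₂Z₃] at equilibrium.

[M₂Z₃] = 0.095 mol L⁻¹

At equilibrium, Kc = [M₂Z₃]²·[Z₂] / [G] = 7.0e-4.
([M₂Z₃])²·(0.0010) / (0.013) = 7.0e-4
[M₂Z₃]² = 0.00910 ⇒ [M₂Z₃] = 0.095 mol L⁻¹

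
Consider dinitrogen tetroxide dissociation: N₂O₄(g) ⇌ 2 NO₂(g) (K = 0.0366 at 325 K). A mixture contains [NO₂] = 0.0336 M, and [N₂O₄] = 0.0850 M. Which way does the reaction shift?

Q = [NO₂]² / [N₂O₄] = (0.0336)² / (0.0850) = 0.0133
Q = 0.0133 < K = 0.0366, so the forward reaction proceeds.

in the forward direction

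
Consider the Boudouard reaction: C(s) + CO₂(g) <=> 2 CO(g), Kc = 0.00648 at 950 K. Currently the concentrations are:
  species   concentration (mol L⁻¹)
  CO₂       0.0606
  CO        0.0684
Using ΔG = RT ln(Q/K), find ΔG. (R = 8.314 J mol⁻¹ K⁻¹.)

(C is a pure solid — omitted from Qc.)
Qc = [CO]² / [CO₂] = (0.0684)² / (0.0606) = 0.0772
ΔG = RT ln(Qc/Kc) = (8.314 J mol⁻¹ K⁻¹)(950 K) × ln(0.0772/0.00648)
   = (7.898 kJ/mol)(2.478) = 19.6 kJ/mol
ΔG > 0, so the forward reaction is non-spontaneous (proceeds in reverse).

ΔG = 19.6 kJ/mol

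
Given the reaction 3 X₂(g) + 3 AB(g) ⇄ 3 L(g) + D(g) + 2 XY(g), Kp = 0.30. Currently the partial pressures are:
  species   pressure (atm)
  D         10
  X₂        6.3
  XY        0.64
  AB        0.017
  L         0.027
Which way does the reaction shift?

Qp = P(L)³·P(D)·P(XY)² / (P(X₂)³·P(AB)³) = (0.027)³·(10)·(0.64)² / ((6.3)³·(0.017)³) = 0.066
Qp = 0.066 < Kp = 0.30, so the forward reaction proceeds.

to the right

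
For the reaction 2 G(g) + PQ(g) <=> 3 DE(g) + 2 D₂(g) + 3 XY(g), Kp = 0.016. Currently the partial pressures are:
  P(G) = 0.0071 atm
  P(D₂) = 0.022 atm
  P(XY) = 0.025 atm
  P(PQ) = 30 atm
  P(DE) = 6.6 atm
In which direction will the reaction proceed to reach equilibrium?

Qp = P(DE)³·P(D₂)²·P(XY)³ / (P(G)²·P(PQ)) = (6.6)³·(0.022)²·(0.025)³ / ((0.0071)²·(30)) = 0.0014
Qp = 0.0014 < Kp = 0.016, so the forward reaction proceeds.

forward (toward products)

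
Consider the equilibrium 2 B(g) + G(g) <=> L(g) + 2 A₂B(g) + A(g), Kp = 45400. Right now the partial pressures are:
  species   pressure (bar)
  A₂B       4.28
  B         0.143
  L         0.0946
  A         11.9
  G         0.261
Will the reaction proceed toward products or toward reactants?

toward products

Qp = P(L)·P(A₂B)²·P(A) / (P(B)²·P(G)) = (0.0946)·(4.28)²·(11.9) / ((0.143)²·(0.261)) = 3860
Qp = 3860 < Kp = 45400, so the forward reaction proceeds.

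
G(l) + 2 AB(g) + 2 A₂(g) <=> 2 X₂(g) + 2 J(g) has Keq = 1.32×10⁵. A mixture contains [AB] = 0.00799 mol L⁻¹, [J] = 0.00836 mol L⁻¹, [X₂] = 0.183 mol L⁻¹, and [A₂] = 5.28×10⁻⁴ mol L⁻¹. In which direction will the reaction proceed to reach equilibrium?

(G is a pure liquid — omitted from Q.)
Q = [X₂]²·[J]² / ([AB]²·[A₂]²) = (0.183)²·(0.00836)² / ((0.00799)²·(5.28×10⁻⁴)²) = 1.32×10⁵
Q = 1.32×10⁵ = Keq, so the system is already at equilibrium.

neither direction; the system is at equilibrium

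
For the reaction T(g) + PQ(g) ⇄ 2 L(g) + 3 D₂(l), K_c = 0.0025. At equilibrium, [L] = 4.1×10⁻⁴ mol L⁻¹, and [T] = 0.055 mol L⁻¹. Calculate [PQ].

[PQ] = 0.0012 mol L⁻¹

(D₂ is a pure liquid — omitted from K_c.)
At equilibrium, K_c = [L]² / ([T]·[PQ]) = 0.0025.
(4.1×10⁻⁴)² / ((0.055)·([PQ])) = 0.0025
[PQ] = 0.00122 = 0.0012 mol L⁻¹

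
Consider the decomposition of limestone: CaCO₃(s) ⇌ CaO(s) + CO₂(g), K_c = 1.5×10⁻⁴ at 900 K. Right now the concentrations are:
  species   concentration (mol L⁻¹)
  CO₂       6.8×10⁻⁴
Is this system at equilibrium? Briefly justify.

(CaCO₃, CaO are pure solids — omitted from Q_c.)
Q_c = [CO₂] = 6.8×10⁻⁴
Q_c = 6.8×10⁻⁴ > K_c = 1.5×10⁻⁴: net reverse reaction.

no; Q > K, reaction proceeds in reverse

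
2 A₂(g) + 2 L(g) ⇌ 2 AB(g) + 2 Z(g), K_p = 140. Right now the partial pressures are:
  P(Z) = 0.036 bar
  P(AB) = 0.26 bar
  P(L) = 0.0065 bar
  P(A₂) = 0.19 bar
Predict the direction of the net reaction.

toward products

Q_p = P(AB)²·P(Z)² / (P(A₂)²·P(L)²) = (0.26)²·(0.036)² / ((0.19)²·(0.0065)²) = 57
Q_p = 57 < K_p = 140, so the forward reaction proceeds.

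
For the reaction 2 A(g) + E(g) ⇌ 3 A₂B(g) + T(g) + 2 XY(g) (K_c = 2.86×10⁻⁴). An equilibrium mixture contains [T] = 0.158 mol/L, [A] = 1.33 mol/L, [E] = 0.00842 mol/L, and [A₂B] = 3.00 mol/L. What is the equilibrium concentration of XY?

At equilibrium, K_c = [A₂B]³·[T]·[XY]² / ([A]²·[E]) = 2.86×10⁻⁴.
(3.00)³·(0.158)·([XY])² / ((1.33)²·(0.00842)) = 2.86×10⁻⁴
[XY]² = 9.99×10⁻⁷ ⇒ [XY] = 9.99×10⁻⁴ mol/L

[XY] = 9.99×10⁻⁴ mol/L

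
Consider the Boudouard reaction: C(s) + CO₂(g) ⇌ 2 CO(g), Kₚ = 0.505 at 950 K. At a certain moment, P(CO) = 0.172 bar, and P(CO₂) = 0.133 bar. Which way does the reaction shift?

(C is a pure solid — omitted from Qₚ.)
Qₚ = P(CO)² / P(CO₂) = (0.172)² / (0.133) = 0.222
Qₚ = 0.222 < Kₚ = 0.505, so the forward reaction proceeds.

to the right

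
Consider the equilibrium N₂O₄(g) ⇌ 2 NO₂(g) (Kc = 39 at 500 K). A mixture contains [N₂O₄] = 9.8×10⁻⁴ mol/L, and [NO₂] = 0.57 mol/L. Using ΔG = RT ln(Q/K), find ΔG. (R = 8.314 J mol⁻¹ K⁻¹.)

ΔG = 8.90 kJ/mol

Qc = [NO₂]² / [N₂O₄] = (0.57)² / (9.8×10⁻⁴) = 332
ΔG = RT ln(Qc/Kc) = (8.314 J mol⁻¹ K⁻¹)(500 K) × ln(332/39)
   = (4.157 kJ/mol)(2.142) = 8.90 kJ/mol
ΔG > 0, so the forward reaction is non-spontaneous (proceeds in reverse).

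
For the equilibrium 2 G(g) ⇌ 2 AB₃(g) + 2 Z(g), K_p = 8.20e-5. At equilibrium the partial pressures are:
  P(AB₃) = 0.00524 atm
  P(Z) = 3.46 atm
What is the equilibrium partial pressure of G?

At equilibrium, K_p = P(AB₃)²·P(Z)² / P(G)² = 8.20e-5.
(0.00524)²·(3.46)² / (P(G))² = 8.20e-5
P(G)² = 4.01 ⇒ P(G) = 2.00 atm

P(G) = 2.00 atm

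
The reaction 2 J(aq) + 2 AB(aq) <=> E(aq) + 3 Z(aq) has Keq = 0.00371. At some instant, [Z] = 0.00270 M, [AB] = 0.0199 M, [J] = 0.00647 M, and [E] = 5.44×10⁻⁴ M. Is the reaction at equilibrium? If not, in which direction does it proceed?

toward products

Q = [E]·[Z]³ / ([J]²·[AB]²) = (5.44×10⁻⁴)·(0.00270)³ / ((0.00647)²·(0.0199)²) = 6.46×10⁻⁴
Q = 6.46×10⁻⁴ < Keq = 0.00371, so the forward reaction proceeds.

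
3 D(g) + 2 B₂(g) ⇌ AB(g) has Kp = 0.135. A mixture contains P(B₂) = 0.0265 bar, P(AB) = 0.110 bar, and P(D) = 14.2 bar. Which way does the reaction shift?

forward (toward products)

Qp = P(AB) / (P(D)³·P(B₂)²) = (0.110) / ((14.2)³·(0.0265)²) = 0.0547
Qp = 0.0547 < Kp = 0.135, so the forward reaction proceeds.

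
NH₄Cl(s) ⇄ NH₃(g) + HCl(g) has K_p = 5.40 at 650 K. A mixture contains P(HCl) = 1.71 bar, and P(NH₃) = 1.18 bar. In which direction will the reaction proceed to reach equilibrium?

toward products

(NH₄Cl is a pure solid — omitted from Q_p.)
Q_p = P(NH₃)·P(HCl) = (1.18)·(1.71) = 2.02
Q_p = 2.02 < K_p = 5.40, so the forward reaction proceeds.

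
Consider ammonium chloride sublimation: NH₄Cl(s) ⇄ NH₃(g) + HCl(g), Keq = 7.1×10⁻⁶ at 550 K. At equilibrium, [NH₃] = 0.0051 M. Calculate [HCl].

[HCl] = 0.0014 M

(NH₄Cl is a pure solid — omitted from Keq.)
At equilibrium, Keq = [NH₃]·[HCl] = 7.1×10⁻⁶.
(0.0051)·([HCl]) = 7.1×10⁻⁶
[HCl] = 0.00139 = 0.0014 M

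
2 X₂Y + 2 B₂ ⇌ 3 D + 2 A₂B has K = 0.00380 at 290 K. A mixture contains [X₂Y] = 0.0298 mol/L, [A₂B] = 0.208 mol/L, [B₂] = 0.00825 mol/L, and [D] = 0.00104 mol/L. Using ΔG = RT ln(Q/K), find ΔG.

Q = [D]³·[A₂B]² / ([X₂Y]²·[B₂]²) = (0.00104)³·(0.208)² / ((0.0298)²·(0.00825)²) = 8.05×10⁻⁴
ΔG = RT ln(Q/K) = (8.314 J mol⁻¹ K⁻¹)(290 K) × ln(8.05×10⁻⁴/0.00380)
   = (2.411 kJ/mol)(-1.552) = -3.74 kJ/mol
ΔG < 0, so the forward reaction is spontaneous (proceeds forward).

ΔG = -3.74 kJ/mol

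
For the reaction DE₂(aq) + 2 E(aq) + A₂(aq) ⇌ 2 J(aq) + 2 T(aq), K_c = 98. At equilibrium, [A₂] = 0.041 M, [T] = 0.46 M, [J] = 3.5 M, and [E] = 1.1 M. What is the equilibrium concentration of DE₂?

At equilibrium, K_c = [J]²·[T]² / ([DE₂]·[E]²·[A₂]) = 98.
(3.5)²·(0.46)² / (([DE₂])·(1.1)²·(0.041)) = 98
[DE₂] = 0.533 = 0.53 M

[DE₂] = 0.53 M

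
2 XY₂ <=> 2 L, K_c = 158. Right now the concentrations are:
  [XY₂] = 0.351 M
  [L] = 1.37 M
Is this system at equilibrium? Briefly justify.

no; Q < K, reaction proceeds forward

Q_c = [L]² / [XY₂]² = (1.37)² / (0.351)² = 15.2
Q_c = 15.2 < K_c = 158: net forward reaction.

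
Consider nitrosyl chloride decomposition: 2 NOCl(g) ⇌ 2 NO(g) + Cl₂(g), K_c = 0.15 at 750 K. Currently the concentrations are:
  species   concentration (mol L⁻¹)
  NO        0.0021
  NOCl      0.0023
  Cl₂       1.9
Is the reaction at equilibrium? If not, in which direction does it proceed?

toward reactants

Q_c = [NO]²·[Cl₂] / [NOCl]² = (0.0021)²·(1.9) / (0.0023)² = 1.6
Q_c = 1.6 > K_c = 0.15, so the reverse reaction proceeds.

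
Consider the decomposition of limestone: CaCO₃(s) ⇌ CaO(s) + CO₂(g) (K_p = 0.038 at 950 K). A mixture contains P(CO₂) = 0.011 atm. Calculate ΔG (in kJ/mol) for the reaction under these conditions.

ΔG = -9.79 kJ/mol

(CaCO₃, CaO are pure solids — omitted from Q_p.)
Q_p = P(CO₂) = 0.0110
ΔG = RT ln(Q_p/K_p) = (8.314 J mol⁻¹ K⁻¹)(950 K) × ln(0.0110/0.038)
   = (7.898 kJ/mol)(-1.240) = -9.79 kJ/mol
ΔG < 0, so the forward reaction is spontaneous (proceeds forward).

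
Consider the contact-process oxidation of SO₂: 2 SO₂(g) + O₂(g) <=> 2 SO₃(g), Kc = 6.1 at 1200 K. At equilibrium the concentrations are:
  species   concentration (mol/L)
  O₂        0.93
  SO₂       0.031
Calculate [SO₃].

[SO₃] = 0.074 mol/L

At equilibrium, Kc = [SO₃]² / ([SO₂]²·[O₂]) = 6.1.
([SO₃])² / ((0.031)²·(0.93)) = 6.1
[SO₃]² = 0.00545 ⇒ [SO₃] = 0.074 mol/L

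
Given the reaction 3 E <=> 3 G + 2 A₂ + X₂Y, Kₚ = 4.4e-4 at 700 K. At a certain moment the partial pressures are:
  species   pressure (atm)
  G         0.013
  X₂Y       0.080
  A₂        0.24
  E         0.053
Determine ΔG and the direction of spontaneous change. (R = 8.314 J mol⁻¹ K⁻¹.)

ΔG = -10.9 kJ/mol; the forward reaction is spontaneous

Qₚ = P(G)³·P(A₂)²·P(X₂Y) / P(E)³ = (0.013)³·(0.24)²·(0.080) / (0.053)³ = 6.80e-5
ΔG = RT ln(Qₚ/Kₚ) = (8.314 J mol⁻¹ K⁻¹)(700 K) × ln(6.80e-5/4.4e-4)
   = (5.820 kJ/mol)(-1.867) = -10.9 kJ/mol
ΔG < 0, so the forward reaction is spontaneous (proceeds forward).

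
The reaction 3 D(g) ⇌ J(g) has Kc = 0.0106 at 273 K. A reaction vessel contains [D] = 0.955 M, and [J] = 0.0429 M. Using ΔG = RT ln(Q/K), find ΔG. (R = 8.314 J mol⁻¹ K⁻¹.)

ΔG = 3.49 kJ/mol

Qc = [J] / [D]³ = (0.0429) / (0.955)³ = 0.0493
ΔG = RT ln(Qc/Kc) = (8.314 J mol⁻¹ K⁻¹)(273 K) × ln(0.0493/0.0106)
   = (2.270 kJ/mol)(1.537) = 3.49 kJ/mol
ΔG > 0, so the forward reaction is non-spontaneous (proceeds in reverse).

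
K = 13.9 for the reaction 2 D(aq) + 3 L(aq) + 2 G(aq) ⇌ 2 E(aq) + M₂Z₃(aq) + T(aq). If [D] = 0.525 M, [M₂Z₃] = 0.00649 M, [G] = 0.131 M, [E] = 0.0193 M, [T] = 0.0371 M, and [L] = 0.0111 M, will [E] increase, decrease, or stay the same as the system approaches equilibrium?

stay the same

Q = [E]²·[M₂Z₃]·[T] / ([D]²·[L]³·[G]²) = (0.0193)²·(0.00649)·(0.0371) / ((0.525)²·(0.0111)³·(0.131)²) = 13.9
Q = 13.9 = K; the system is at equilibrium.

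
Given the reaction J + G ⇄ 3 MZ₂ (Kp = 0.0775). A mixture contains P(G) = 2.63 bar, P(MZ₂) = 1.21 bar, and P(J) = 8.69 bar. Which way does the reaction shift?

no net change (already at equilibrium)

Qp = P(MZ₂)³ / (P(J)·P(G)) = (1.21)³ / ((8.69)·(2.63)) = 0.0775
Qp = 0.0775 = Kp, so the system is already at equilibrium.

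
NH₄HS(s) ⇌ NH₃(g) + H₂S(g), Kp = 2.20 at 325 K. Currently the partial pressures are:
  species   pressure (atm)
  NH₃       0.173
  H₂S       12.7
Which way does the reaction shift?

(NH₄HS is a pure solid — omitted from Qp.)
Qp = P(NH₃)·P(H₂S) = (0.173)·(12.7) = 2.20
Qp = 2.20 = Kp, so the system is already at equilibrium.

neither direction; the system is at equilibrium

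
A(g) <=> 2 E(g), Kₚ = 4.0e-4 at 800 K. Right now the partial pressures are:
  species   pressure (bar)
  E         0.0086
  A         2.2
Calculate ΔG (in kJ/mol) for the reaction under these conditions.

ΔG = -16.5 kJ/mol

Qₚ = P(E)² / P(A) = (0.0086)² / (2.2) = 3.36e-5
ΔG = RT ln(Qₚ/Kₚ) = (8.314 J mol⁻¹ K⁻¹)(800 K) × ln(3.36e-5/4.0e-4)
   = (6.651 kJ/mol)(-2.477) = -16.5 kJ/mol
ΔG < 0, so the forward reaction is spontaneous (proceeds forward).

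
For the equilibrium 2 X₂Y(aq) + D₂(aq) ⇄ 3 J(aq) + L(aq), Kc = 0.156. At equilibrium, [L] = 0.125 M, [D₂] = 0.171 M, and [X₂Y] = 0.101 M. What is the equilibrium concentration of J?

[J] = 0.130 M

At equilibrium, Kc = [J]³·[L] / ([X₂Y]²·[D₂]) = 0.156.
([J])³·(0.125) / ((0.101)²·(0.171)) = 0.156
[J]³ = 0.00218 ⇒ [J] = 0.130 M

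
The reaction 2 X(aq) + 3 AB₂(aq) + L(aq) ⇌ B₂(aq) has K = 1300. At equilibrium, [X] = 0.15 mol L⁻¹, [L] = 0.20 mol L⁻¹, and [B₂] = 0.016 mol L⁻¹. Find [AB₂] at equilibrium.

[AB₂] = 0.14 mol L⁻¹

At equilibrium, K = [B₂] / ([X]²·[AB₂]³·[L]) = 1300.
(0.016) / ((0.15)²·([AB₂])³·(0.20)) = 1300
[AB₂]³ = 0.00274 ⇒ [AB₂] = 0.14 mol L⁻¹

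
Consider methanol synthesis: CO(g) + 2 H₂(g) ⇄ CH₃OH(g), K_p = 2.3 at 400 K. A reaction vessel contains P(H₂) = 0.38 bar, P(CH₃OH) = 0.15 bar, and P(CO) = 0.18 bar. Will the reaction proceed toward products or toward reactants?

Q_p = P(CH₃OH) / (P(CO)·P(H₂)²) = (0.15) / ((0.18)·(0.38)²) = 5.8
Q_p = 5.8 > K_p = 2.3, so the reverse reaction proceeds.

in the reverse direction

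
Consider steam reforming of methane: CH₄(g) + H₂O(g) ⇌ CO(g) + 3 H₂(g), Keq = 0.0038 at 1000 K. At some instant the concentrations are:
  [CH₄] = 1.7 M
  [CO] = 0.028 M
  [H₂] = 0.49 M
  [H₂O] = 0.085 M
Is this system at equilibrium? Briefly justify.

no; Q > K, reaction proceeds in reverse

Q = [CO]·[H₂]³ / ([CH₄]·[H₂O]) = (0.028)·(0.49)³ / ((1.7)·(0.085)) = 0.023
Q = 0.023 > Keq = 0.0038: net reverse reaction.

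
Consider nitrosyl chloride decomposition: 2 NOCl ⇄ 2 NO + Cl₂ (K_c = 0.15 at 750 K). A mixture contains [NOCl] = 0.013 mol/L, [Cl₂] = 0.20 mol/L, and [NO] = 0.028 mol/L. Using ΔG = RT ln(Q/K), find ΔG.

Q_c = [NO]²·[Cl₂] / [NOCl]² = (0.028)²·(0.20) / (0.013)² = 0.928
ΔG = RT ln(Q_c/K_c) = (8.314 J mol⁻¹ K⁻¹)(750 K) × ln(0.928/0.15)
   = (6.236 kJ/mol)(1.822) = 11.4 kJ/mol
ΔG > 0, so the forward reaction is non-spontaneous (proceeds in reverse).

ΔG = 11.4 kJ/mol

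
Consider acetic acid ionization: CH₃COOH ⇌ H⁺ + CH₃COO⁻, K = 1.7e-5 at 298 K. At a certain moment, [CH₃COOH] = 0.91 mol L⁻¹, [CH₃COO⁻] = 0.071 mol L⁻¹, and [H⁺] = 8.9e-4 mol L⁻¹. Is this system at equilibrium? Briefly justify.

no; Q > K, reaction proceeds in reverse

Q = [H⁺]·[CH₃COO⁻] / [CH₃COOH] = (8.9e-4)·(0.071) / (0.91) = 6.9e-5
Q = 6.9e-5 > K = 1.7e-5: net reverse reaction.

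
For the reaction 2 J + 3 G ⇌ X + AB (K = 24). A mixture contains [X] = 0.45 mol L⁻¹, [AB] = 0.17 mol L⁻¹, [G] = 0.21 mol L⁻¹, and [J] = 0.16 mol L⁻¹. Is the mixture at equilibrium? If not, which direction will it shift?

Q = [X]·[AB] / ([J]²·[G]³) = (0.45)·(0.17) / ((0.16)²·(0.21)³) = 320
Q = 320 > K = 24: net reverse reaction.

no; Q > K, reaction proceeds in reverse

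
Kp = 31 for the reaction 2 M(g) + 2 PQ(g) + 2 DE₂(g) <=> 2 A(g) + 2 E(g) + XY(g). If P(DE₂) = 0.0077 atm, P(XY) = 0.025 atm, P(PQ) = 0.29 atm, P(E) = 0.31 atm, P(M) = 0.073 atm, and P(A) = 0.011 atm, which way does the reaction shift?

Qp = P(A)²·P(E)²·P(XY) / (P(M)²·P(PQ)²·P(DE₂)²) = (0.011)²·(0.31)²·(0.025) / ((0.073)²·(0.29)²·(0.0077)²) = 11
Qp = 11 < Kp = 31, so the forward reaction proceeds.

toward products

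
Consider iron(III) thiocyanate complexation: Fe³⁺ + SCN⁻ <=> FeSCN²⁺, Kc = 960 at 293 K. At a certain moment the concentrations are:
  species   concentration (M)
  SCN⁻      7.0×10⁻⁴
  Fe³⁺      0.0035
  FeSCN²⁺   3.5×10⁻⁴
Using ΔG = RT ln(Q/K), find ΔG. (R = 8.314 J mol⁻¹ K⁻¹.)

ΔG = -4.64 kJ/mol

Qc = [FeSCN²⁺] / ([Fe³⁺]·[SCN⁻]) = (3.5×10⁻⁴) / ((0.0035)·(7.0×10⁻⁴)) = 143
ΔG = RT ln(Qc/Kc) = (8.314 J mol⁻¹ K⁻¹)(293 K) × ln(143/960)
   = (2.436 kJ/mol)(-1.904) = -4.64 kJ/mol
ΔG < 0, so the forward reaction is spontaneous (proceeds forward).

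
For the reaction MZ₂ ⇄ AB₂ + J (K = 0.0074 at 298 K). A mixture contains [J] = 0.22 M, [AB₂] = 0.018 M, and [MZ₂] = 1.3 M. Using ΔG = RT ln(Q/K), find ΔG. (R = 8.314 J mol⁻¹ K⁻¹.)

Q = [AB₂]·[J] / [MZ₂] = (0.018)·(0.22) / (1.3) = 0.00305
ΔG = RT ln(Q/K) = (8.314 J mol⁻¹ K⁻¹)(298 K) × ln(0.00305/0.0074)
   = (2.478 kJ/mol)(-0.8863) = -2.20 kJ/mol
ΔG < 0, so the forward reaction is spontaneous (proceeds forward).

ΔG = -2.20 kJ/mol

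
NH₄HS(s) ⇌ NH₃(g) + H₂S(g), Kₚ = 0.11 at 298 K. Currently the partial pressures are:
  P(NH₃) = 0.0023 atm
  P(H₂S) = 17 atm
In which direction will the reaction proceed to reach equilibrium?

(NH₄HS is a pure solid — omitted from Qₚ.)
Qₚ = P(NH₃)·P(H₂S) = (0.0023)·(17) = 0.039
Qₚ = 0.039 < Kₚ = 0.11, so the forward reaction proceeds.

to the right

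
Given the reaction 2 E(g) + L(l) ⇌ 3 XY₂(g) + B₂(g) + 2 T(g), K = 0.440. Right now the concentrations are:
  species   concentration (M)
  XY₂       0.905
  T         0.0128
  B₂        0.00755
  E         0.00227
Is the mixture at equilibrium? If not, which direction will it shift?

(L is a pure liquid — omitted from Q.)
Q = [XY₂]³·[B₂]·[T]² / [E]² = (0.905)³·(0.00755)·(0.0128)² / (0.00227)² = 0.178
Q = 0.178 < K = 0.440: net forward reaction.

no; Q < K, reaction proceeds forward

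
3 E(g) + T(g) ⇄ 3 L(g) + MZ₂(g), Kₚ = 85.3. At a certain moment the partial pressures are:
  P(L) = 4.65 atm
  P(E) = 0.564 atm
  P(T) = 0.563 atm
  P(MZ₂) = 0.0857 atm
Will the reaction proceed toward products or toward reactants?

Qₚ = P(L)³·P(MZ₂) / (P(E)³·P(T)) = (4.65)³·(0.0857) / ((0.564)³·(0.563)) = 85.3
Qₚ = 85.3 = Kₚ, so the system is already at equilibrium.

neither direction; the system is at equilibrium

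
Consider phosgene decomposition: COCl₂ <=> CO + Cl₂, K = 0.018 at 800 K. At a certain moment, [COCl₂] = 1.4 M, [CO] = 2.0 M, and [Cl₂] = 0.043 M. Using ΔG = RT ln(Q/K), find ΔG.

ΔG = 8.16 kJ/mol

Q = [CO]·[Cl₂] / [COCl₂] = (2.0)·(0.043) / (1.4) = 0.0614
ΔG = RT ln(Q/K) = (8.314 J mol⁻¹ K⁻¹)(800 K) × ln(0.0614/0.018)
   = (6.651 kJ/mol)(1.227) = 8.16 kJ/mol
ΔG > 0, so the forward reaction is non-spontaneous (proceeds in reverse).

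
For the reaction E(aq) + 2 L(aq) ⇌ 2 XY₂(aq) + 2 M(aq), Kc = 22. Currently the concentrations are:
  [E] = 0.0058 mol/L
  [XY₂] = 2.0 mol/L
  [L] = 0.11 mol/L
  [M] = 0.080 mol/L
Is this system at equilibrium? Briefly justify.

Qc = [XY₂]²·[M]² / ([E]·[L]²) = (2.0)²·(0.080)² / ((0.0058)·(0.11)²) = 360
Qc = 360 > Kc = 22: net reverse reaction.

no; Q > K, reaction proceeds in reverse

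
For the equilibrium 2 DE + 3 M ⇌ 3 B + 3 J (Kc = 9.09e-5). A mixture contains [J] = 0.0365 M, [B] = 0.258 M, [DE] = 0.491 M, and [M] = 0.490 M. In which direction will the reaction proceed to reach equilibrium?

Qc = [B]³·[J]³ / ([DE]²·[M]³) = (0.258)³·(0.0365)³ / ((0.491)²·(0.490)³) = 2.94e-5
Qc = 2.94e-5 < Kc = 9.09e-5, so the forward reaction proceeds.

to the right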